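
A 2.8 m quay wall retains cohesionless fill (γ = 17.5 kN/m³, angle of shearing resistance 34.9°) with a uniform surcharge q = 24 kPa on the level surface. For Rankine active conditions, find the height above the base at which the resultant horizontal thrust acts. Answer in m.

K_a = 0.2721.
Triangular part P₁ = ½K_aγH² = 18.67 at H/3 = 0.9333 m; rectangular part P₂ = K_a q H = 18.29 at H/2 = 1.400 m.
ȳ = (P₁·0.9333 + P₂·1.400)/(P₁+P₂) = 1.164 m.

1.16 m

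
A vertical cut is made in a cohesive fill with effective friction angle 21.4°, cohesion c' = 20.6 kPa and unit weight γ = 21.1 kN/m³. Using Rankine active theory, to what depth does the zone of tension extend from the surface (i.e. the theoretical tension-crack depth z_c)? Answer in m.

2.86 m

K_a = tan²(45° − 21.4°/2) = 0.4653; √K_a = 0.6822.
The active pressure is zero where K_a γ z = 2c√K_a, so z_c = 2c/(γ√K_a) = 2×20.6/(21.1×0.6822) = 2.862 m.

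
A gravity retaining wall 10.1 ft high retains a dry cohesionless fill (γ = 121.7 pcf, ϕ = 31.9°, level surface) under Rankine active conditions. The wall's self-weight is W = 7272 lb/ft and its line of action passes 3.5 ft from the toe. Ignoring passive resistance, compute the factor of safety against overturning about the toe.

3.95

K_a = tan²(45° − 31.9°/2) = 0.3085.
P_a = ½K_aγH² = 0.5×0.3085×121.7×10.1² = 1915 lb/ft, acting at H/3 = 3.367 ft above the base.
Overturning moment M_o = P_a × H/3 = 1915 × 3.367 = 6448.
Resisting moment M_r = W × 3.5 = 7272 × 3.5 = 25450.
FS_overturning = M_r/M_o = 25450/6448 = 3.948.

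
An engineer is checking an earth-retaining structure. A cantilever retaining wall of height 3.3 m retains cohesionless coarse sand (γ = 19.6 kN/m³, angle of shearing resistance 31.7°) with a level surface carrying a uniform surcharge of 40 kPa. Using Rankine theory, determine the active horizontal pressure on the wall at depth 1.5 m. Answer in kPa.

K_a = (1 − sin φ)/(1 + sin φ) = 0.3111.
σ_v = γz + q = 19.6 × 1.5 + 40 = 69.40 kPa.
σ_h = K_a σ_v = 0.3111 × 69.40 = 21.59 kPa.

21.6 kPa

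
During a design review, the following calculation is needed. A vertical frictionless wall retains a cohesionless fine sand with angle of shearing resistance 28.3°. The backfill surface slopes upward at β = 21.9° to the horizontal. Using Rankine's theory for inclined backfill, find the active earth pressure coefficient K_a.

K_a = cos β · (cos β − √(cos²β − cos²φ)) / (cos β + √(cos²β − cos²φ)).
cos β = 0.9278, cos φ = 0.8805, √(cos²β − cos²φ) = 0.2926.
K_a = 0.9278 × (0.9278 − 0.2926)/(0.9278 + 0.2926) = 0.4829.

0.483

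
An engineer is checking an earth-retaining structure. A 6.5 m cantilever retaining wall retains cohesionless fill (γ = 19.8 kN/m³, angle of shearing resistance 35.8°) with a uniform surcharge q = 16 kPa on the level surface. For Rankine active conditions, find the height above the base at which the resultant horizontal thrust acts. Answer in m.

2.38 m

K_a = 0.2619.
Triangular part P₁ = ½K_aγH² = 109.5 at H/3 = 2.167 m; rectangular part P₂ = K_a q H = 27.23 at H/2 = 3.250 m.
ȳ = (P₁·2.167 + P₂·3.250)/(P₁+P₂) = 2.382 m.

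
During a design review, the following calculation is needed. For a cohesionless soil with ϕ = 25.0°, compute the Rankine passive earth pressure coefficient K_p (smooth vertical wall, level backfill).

K_p = (1 + sin φ)/(1 − sin φ) = tan²(45° + 25.0°/2) = 2.464.

2.46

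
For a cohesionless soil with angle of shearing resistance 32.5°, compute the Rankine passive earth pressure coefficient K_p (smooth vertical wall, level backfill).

3.32

K_p = (1 + sin φ)/(1 − sin φ) = tan²(45° + 32.5°/2) = 3.322.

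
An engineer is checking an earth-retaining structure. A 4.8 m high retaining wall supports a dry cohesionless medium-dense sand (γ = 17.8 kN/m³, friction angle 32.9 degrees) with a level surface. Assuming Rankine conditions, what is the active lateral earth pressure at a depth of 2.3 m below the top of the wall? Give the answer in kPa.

12.1 kPa

K_a = (1 − sin φ)/(1 + sin φ) = 0.2960.
σ_h = K_a γ z = 0.2960 × 17.8 × 2.3 = 12.12 kPa.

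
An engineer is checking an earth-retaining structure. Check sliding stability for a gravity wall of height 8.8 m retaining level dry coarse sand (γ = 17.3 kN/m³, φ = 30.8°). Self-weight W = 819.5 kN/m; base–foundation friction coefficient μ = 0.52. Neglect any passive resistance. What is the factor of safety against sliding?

1.97

K_a = tan²(45° − 30.8°/2) = 0.3227.
P_a = ½K_aγH² = 0.5×0.3227×17.3×8.8² = 216.2 kN/m, acting at H/3 = 2.933 m above the base.
FS_sliding = μW / P_a = 0.52×819.5 / 216.2 = 1.971.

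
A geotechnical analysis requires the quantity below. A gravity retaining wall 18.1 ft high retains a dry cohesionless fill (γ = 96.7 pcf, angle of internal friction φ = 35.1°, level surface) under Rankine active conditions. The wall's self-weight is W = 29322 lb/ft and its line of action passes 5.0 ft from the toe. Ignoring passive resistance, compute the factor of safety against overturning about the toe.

K_a = tan²(45° − 35.1°/2) = 0.2698.
P_a = ½K_aγH² = 0.5×0.2698×96.7×18.1² = 4274 lb/ft, acting at H/3 = 6.033 ft above the base.
Overturning moment M_o = P_a × H/3 = 4274 × 6.033 = 25790.
Resisting moment M_r = W × 5.0 = 29322 × 5.0 = 146600.
FS_overturning = M_r/M_o = 146600/25790 = 5.685.

5.69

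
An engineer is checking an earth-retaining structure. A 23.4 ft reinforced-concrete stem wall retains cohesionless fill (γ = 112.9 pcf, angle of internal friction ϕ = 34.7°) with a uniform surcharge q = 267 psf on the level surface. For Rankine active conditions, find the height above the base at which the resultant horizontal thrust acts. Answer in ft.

K_a = 0.2745.
Triangular part P₁ = ½K_aγH² = 8484 at H/3 = 7.800 ft; rectangular part P₂ = K_a q H = 1715 at H/2 = 11.70 ft.
ȳ = (P₁·7.800 + P₂·11.70)/(P₁+P₂) = 8.456 ft.

8.46 ft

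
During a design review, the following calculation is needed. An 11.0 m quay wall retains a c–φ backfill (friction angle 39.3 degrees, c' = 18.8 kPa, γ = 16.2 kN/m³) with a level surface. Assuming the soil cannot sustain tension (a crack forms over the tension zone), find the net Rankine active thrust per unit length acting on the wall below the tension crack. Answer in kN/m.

K_a = 0.2245; √K_a = 0.4738.
Tension-crack depth z_c = 2c/(γ√K_a) = 2×18.8/(16.2×0.4738) = 4.899 m.
σ_a at base = K_a γ H − 2c√K_a = 0.2245×16.2×11.0 − 2×18.8×0.4738 = 22.18 kPa.
P_a = ½ × 22.18 × (H − z_c) = 0.5×22.18×6.101 = 67.67 kN/m.

67.7 kN/m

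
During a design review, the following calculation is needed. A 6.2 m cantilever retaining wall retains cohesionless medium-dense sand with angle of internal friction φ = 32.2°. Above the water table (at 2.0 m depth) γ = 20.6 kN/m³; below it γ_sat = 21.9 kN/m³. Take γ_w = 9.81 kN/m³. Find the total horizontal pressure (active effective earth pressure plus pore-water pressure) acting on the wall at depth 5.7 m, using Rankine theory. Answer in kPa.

62.5 kPa

K_a = (1 − sin φ)/(1 + sin φ) = 0.3047.
γ' = 21.9 − 9.81 = 12.09 kN/m³.
Effective vertical stress at 5.7 m: σ'_v = 20.6×2.0 + 12.09×3.70 = 85.93 kPa.
σ'_h = K_a σ'_v = 0.3047 × 85.93 = 26.19 kPa; u = γ_w × 3.70 = 36.30 kPa.
Total σ_h = 26.19 + 36.30 = 62.48 kPa.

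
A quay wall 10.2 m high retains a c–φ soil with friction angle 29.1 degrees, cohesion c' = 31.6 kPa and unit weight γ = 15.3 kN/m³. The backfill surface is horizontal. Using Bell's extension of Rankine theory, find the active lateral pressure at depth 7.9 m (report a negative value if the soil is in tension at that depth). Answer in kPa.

4.62 kPa

K_a = (1 − sin φ)/(1 + sin φ) = 0.3456.
σ_a = K_a γ z − 2c√K_a = 0.3456×15.3×7.9 − 2×31.6×0.5879 = 4.618 kPa.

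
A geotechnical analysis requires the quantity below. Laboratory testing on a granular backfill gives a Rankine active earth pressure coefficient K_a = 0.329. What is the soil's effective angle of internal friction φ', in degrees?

K_a = tan²(45° − φ/2) ⇒ 45° − φ/2 = arctan(√0.329) = 29.84°.
φ = 2(45° − 29.84°) = 30.32°.

30.3°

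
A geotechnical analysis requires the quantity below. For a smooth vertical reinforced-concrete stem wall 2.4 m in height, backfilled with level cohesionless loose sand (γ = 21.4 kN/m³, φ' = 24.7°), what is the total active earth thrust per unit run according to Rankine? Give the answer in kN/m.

K_a = tan²(45° − φ/2) = 0.4106.
P_a = ½ K_a γ H² = 0.5 × 0.4106 × 21.4 × 2.4² = 25.30 kN/m.

25.3 kN/m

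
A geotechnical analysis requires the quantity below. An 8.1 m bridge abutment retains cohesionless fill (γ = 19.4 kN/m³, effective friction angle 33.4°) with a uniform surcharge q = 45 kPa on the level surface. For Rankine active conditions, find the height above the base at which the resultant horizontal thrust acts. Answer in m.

K_a = 0.2899.
Triangular part P₁ = ½K_aγH² = 184.5 at H/3 = 2.700 m; rectangular part P₂ = K_a q H = 105.7 at H/2 = 4.050 m.
ȳ = (P₁·2.700 + P₂·4.050)/(P₁+P₂) = 3.192 m.

3.19 m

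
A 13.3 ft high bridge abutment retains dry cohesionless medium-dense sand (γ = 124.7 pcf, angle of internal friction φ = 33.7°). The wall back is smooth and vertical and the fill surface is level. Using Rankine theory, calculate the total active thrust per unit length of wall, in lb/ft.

K_a = tan²(45° − φ/2) = 0.2863.
P_a = ½ K_a γ H² = 0.5 × 0.2863 × 124.7 × 13.3² = 3158 lb/ft.

3160 lb/ft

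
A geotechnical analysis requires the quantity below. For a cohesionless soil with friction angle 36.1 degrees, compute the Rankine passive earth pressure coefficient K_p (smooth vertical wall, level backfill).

K_p = (1 + sin φ)/(1 − sin φ) = tan²(45° + 36.1°/2) = 3.869.

3.87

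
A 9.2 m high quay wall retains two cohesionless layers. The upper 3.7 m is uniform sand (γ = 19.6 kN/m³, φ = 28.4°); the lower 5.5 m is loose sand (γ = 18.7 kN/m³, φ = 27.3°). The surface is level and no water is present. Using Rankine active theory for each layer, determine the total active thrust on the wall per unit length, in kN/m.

301 kN/m

K_a1 = tan²(45°−28.4°/2) = 0.3554; K_a2 = tan²(45°−27.3°/2) = 0.3711.
Layer 1: σ at base = K_a1 γ₁ h₁ = 25.77 kPa; P₁ = ½×25.77×3.7 = 47.68.
Layer 2: σ_v at top = γ₁h₁ = 72.52; σ_h top = K_a2×72.52 = 26.91; σ_h base = K_a2×(72.52+18.7×5.5) = 65.09.
P₂ = ½(26.91+65.09)×5.5 = 253.0. Total P_a = 47.68+253.0 = 300.7 kN/m.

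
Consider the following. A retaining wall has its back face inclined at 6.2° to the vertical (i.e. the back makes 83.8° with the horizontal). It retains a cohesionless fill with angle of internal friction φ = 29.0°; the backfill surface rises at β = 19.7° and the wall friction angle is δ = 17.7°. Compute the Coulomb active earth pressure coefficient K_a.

K_a = sin²(α+φ) / [sin²α · sin(α−δ) · (1 + √{sin(φ+δ)sin(φ−β) / (sin(α−δ)sin(α+β))})²].
With α = 83.8°, φ = 29.0°, δ = 17.7°, β = 19.7°: K_a = 0.5057.

0.506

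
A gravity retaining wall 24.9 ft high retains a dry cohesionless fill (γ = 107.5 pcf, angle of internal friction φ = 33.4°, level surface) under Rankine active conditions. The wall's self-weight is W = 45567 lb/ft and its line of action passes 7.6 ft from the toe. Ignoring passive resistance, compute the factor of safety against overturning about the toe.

4.32

K_a = tan²(45° − 33.4°/2) = 0.2899.
P_a = ½K_aγH² = 0.5×0.2899×107.5×24.9² = 9662 lb/ft, acting at H/3 = 8.300 ft above the base.
Overturning moment M_o = P_a × H/3 = 9662 × 8.300 = 80190.
Resisting moment M_r = W × 7.6 = 45567 × 7.6 = 346300.
FS_overturning = M_r/M_o = 346300/80190 = 4.318.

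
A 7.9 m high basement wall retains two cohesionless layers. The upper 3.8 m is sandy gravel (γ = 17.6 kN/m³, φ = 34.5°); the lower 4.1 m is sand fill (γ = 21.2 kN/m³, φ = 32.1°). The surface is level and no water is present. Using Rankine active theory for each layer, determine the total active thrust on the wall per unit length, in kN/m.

K_a1 = tan²(45°−34.5°/2) = 0.2768; K_a2 = tan²(45°−32.1°/2) = 0.3060.
Layer 1: σ at base = K_a1 γ₁ h₁ = 18.51 kPa; P₁ = ½×18.51×3.8 = 35.17.
Layer 2: σ_v at top = γ₁h₁ = 66.88; σ_h top = K_a2×66.88 = 20.46; σ_h base = K_a2×(66.88+21.2×4.1) = 47.06.
P₂ = ½(20.46+47.06)×4.1 = 138.4. Total P_a = 35.17+138.4 = 173.6 kN/m.

174 kN/m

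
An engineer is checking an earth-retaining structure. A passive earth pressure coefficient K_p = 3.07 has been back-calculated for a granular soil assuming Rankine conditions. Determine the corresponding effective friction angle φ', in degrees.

30.6°

K_p = (1+sin φ)/(1−sin φ) ⇒ sin φ = (K_p − 1)/(K_p + 1) = 0.5086.
φ = arcsin(0.5086) = 30.57°.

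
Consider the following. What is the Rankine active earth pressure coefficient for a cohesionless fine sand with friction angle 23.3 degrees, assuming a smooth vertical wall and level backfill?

K_a = (1 − sin φ)/(1 + sin φ) = (1 − sin 23.3°)/(1 + sin 23.3°) = 0.4331.

0.433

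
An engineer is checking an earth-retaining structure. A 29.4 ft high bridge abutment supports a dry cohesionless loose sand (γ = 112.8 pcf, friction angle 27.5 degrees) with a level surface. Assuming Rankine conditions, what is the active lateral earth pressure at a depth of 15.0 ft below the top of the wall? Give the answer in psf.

K_a = (1 − sin φ)/(1 + sin φ) = 0.3682.
σ_h = K_a γ z = 0.3682 × 112.8 × 15.0 = 623.0 psf.

623 psf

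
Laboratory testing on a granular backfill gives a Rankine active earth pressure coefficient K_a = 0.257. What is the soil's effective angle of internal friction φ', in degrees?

36.2°

K_a = tan²(45° − φ/2) ⇒ 45° − φ/2 = arctan(√0.257) = 26.88°.
φ = 2(45° − 26.88°) = 36.23°.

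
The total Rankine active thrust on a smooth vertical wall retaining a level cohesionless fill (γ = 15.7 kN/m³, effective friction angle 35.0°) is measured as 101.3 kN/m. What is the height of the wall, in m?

6.90 m

K_a = 0.2710. P_a = ½ K_a γ H² ⇒ H = √(2P_a/(K_a γ)).
H = √(2×101.3/(0.2710×15.7)) = 6.901 m.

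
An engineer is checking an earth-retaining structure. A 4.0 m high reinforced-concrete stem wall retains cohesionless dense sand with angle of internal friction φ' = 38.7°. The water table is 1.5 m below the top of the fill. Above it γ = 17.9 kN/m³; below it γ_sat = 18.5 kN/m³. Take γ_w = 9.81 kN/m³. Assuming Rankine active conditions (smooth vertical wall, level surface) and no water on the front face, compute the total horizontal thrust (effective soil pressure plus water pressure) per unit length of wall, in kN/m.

57.0 kN/m

K_a = tan²(45° − φ/2) = 0.2306.
γ' = 18.5 − 9.81 = 8.690 kN/m³. Depth below WT = 2.5 m.
σ'_h at WT = K_a γ d_w = 6.191 kPa; at base = 6.191 + K_a γ' × 2.5 = 11.20 kPa.
P₁ (0–1.5 m) = ½×6.191×1.5 = 4.643. P₂ (1.5–4.0 m) = ½(6.191+11.20)×2.5 = 21.74.
P_w = ½ γ_w h₂² = 0.5×9.81×2.5² = 30.66. Total = 4.643+21.74+30.66 = 57.04 kN/m.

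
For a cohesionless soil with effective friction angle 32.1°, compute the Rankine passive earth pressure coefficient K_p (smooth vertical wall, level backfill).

K_p = (1 + sin φ)/(1 − sin φ) = tan²(45° + 32.1°/2) = 3.268.

3.27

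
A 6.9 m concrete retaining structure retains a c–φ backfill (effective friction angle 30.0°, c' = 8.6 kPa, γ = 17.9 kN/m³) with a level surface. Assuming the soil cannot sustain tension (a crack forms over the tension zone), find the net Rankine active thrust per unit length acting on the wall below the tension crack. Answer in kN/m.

K_a = 0.3333; √K_a = 0.5774.
Tension-crack depth z_c = 2c/(γ√K_a) = 2×8.6/(17.9×0.5774) = 1.664 m.
σ_a at base = K_a γ H − 2c√K_a = 0.3333×17.9×6.9 − 2×8.6×0.5774 = 31.24 kPa.
P_a = ½ × 31.24 × (H − z_c) = 0.5×31.24×5.236 = 81.78 kN/m.

81.8 kN/m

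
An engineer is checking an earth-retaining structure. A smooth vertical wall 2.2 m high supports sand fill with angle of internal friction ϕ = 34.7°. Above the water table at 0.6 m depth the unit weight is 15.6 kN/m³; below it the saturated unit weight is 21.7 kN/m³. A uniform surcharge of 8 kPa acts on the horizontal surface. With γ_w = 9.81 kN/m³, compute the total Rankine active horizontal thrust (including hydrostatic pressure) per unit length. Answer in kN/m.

K_a = tan²(45° − φ/2) = 0.2745.
γ' = 21.7 − 9.81 = 11.89 kN/m³. h₂ = H − d_w = 1.6 m.
σ'_h: at surface K_a·q = 2.196; at WT K_a(q+γd_w) = 4.765; at base K_a(q+γd_w+γ'h₂) = 9.986 kPa.
P₁ = ½(2.196+4.765)×0.6 = 2.088; P₂ = ½(4.765+9.986)×1.6 = 11.80; P_w = ½γ_w h₂² = 12.56.
Total = 2.088+11.80+12.56 = 26.45 kN/m.

26.4 kN/m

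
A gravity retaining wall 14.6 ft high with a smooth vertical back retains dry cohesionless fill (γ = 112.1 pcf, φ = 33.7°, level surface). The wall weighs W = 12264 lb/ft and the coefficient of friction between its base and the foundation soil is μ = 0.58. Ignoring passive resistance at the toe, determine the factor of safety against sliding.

2.08

K_a = tan²(45° − 33.7°/2) = 0.2863.
P_a = ½K_aγH² = 0.5×0.2863×112.1×14.6² = 3421 lb/ft, acting at H/3 = 4.867 ft above the base.
FS_sliding = μW / P_a = 0.58×12264 / 3421 = 2.079.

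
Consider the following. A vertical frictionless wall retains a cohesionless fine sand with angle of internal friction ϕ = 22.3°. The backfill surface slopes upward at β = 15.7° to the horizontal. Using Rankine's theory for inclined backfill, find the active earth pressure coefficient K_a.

K_a = cos β · (cos β − √(cos²β − cos²φ)) / (cos β + √(cos²β − cos²φ)).
cos β = 0.9627, cos φ = 0.9252, √(cos²β − cos²φ) = 0.2660.
K_a = 0.9627 × (0.9627 − 0.2660)/(0.9627 + 0.2660) = 0.5458.

0.546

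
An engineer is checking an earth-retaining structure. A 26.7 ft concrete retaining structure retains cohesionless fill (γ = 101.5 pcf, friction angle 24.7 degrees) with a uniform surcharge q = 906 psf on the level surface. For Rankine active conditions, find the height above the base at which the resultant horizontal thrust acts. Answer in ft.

10.7 ft

K_a = 0.4106.
Triangular part P₁ = ½K_aγH² = 14850 at H/3 = 8.900 ft; rectangular part P₂ = K_a q H = 9932 at H/2 = 13.35 ft.
ȳ = (P₁·8.900 + P₂·13.35)/(P₁+P₂) = 10.68 ft.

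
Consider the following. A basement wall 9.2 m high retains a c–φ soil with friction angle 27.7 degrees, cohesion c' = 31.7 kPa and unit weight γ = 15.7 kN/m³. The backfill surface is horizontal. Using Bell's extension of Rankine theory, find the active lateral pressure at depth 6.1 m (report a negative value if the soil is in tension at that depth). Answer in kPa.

K_a = (1 − sin φ)/(1 + sin φ) = 0.3653.
σ_a = K_a γ z − 2c√K_a = 0.3653×15.7×6.1 − 2×31.7×0.6044 = -3.333 kPa.

-3.33 kPa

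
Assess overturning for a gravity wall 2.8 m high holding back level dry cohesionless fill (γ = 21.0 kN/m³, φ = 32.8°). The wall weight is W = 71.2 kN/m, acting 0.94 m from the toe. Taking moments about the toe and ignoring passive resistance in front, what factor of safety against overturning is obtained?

2.93

K_a = tan²(45° − 32.8°/2) = 0.2973.
P_a = ½K_aγH² = 0.5×0.2973×21.0×2.8² = 24.47 kN/m, acting at H/3 = 0.9333 m above the base.
Overturning moment M_o = P_a × H/3 = 24.47 × 0.9333 = 22.84.
Resisting moment M_r = W × 0.94 = 71.2 × 0.94 = 66.93.
FS_overturning = M_r/M_o = 66.93/22.84 = 2.930.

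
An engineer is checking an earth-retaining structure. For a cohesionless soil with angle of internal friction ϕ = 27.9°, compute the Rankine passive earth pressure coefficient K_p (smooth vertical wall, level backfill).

2.76

K_p = (1 + sin φ)/(1 − sin φ) = tan²(45° + 27.9°/2) = 2.759.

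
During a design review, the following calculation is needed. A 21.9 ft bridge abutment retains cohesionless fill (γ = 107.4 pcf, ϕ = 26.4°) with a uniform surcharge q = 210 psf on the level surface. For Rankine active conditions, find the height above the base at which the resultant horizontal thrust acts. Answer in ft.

7.85 ft

K_a = 0.3844.
Triangular part P₁ = ½K_aγH² = 9901 at H/3 = 7.300 ft; rectangular part P₂ = K_a q H = 1768 at H/2 = 10.95 ft.
ȳ = (P₁·7.300 + P₂·10.95)/(P₁+P₂) = 7.853 ft.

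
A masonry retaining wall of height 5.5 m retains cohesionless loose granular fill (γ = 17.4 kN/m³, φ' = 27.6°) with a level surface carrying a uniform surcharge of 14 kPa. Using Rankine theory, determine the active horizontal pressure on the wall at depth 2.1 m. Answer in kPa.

K_a = (1 − sin φ)/(1 + sin φ) = 0.3668.
σ_v = γz + q = 17.4 × 2.1 + 14 = 50.54 kPa.
σ_h = K_a σ_v = 0.3668 × 50.54 = 18.54 kPa.

18.5 kPa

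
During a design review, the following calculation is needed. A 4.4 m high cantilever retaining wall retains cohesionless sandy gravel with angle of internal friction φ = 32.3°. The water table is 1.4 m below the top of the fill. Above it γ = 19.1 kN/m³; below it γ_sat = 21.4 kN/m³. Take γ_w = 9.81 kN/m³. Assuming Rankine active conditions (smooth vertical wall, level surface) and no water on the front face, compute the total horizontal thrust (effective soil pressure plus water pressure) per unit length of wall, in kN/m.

90.0 kN/m

K_a = tan²(45° − φ/2) = 0.3035.
γ' = 21.4 − 9.81 = 11.59 kN/m³. Depth below WT = 3.0 m.
σ'_h at WT = K_a γ d_w = 8.115 kPa; at base = 8.115 + K_a γ' × 3.0 = 18.67 kPa.
P₁ (0–1.4 m) = ½×8.115×1.4 = 5.681. P₂ (1.4–4.4 m) = ½(8.115+18.67)×3.0 = 40.17.
P_w = ½ γ_w h₂² = 0.5×9.81×3.0² = 44.14. Total = 5.681+40.17+44.14 = 90.00 kN/m.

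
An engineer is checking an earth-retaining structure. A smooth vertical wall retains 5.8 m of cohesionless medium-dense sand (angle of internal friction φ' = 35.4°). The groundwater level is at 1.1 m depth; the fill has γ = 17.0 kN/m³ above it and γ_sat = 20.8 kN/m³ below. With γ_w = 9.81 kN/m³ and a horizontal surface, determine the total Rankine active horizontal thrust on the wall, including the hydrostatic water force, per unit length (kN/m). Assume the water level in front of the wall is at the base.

K_a = tan²(45° − φ/2) = 0.2664.
γ' = 20.8 − 9.81 = 10.99 kN/m³. Depth below WT = 4.7 m.
σ'_h at WT = K_a γ d_w = 4.982 kPa; at base = 4.982 + K_a γ' × 4.7 = 18.74 kPa.
P₁ (0–1.1 m) = ½×4.982×1.1 = 2.740. P₂ (1.1–5.8 m) = ½(4.982+18.74)×4.7 = 55.75.
P_w = ½ γ_w h₂² = 0.5×9.81×4.7² = 108.4. Total = 2.740+55.75+108.4 = 166.8 kN/m.

167 kN/m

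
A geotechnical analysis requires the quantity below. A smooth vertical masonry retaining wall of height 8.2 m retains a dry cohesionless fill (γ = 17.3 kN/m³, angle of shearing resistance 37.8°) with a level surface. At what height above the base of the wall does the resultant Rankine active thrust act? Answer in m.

K_a = 0.2400.
The pressure distribution is triangular, so the resultant acts at H/3 above the base = 8.2/3 = 2.733 m.

2.73 m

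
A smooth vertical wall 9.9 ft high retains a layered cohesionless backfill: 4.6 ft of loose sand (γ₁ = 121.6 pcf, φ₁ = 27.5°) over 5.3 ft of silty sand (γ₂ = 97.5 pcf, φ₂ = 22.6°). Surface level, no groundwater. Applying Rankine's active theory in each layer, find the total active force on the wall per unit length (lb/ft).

2400 lb/ft

K_a1 = tan²(45°−27.5°/2) = 0.3682; K_a2 = tan²(45°−22.6°/2) = 0.4448.
Layer 1: σ at base = K_a1 γ₁ h₁ = 206.0 psf; P₁ = ½×206.0×4.6 = 473.7.
Layer 2: σ_v at top = γ₁h₁ = 559.4; σ_h top = K_a2×559.4 = 248.8; σ_h base = K_a2×(559.4+97.5×5.3) = 478.6.
P₂ = ½(248.8+478.6)×5.3 = 1928. Total P_a = 473.7+1928 = 2401 lb/ft.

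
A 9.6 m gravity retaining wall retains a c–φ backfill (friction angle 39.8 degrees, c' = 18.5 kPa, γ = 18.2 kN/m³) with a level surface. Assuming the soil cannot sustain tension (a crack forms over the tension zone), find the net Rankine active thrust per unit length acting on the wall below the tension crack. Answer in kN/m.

K_a = 0.2194; √K_a = 0.4684.
Tension-crack depth z_c = 2c/(γ√K_a) = 2×18.5/(18.2×0.4684) = 4.340 m.
σ_a at base = K_a γ H − 2c√K_a = 0.2194×18.2×9.6 − 2×18.5×0.4684 = 21.01 kPa.
P_a = ½ × 21.01 × (H − z_c) = 0.5×21.01×5.260 = 55.25 kN/m.

55.2 kN/m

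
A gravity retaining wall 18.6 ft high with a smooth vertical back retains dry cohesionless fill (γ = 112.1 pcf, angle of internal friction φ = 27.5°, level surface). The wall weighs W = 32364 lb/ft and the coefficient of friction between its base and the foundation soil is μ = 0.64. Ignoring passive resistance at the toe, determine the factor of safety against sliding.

2.90

K_a = tan²(45° − 27.5°/2) = 0.3682.
P_a = ½K_aγH² = 0.5×0.3682×112.1×18.6² = 7140 lb/ft, acting at H/3 = 6.200 ft above the base.
FS_sliding = μW / P_a = 0.64×32364 / 7140 = 2.901.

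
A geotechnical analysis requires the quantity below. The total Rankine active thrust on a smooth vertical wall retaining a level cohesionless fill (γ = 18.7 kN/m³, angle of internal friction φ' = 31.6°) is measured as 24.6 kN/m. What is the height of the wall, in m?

K_a = 0.3123. P_a = ½ K_a γ H² ⇒ H = √(2P_a/(K_a γ)).
H = √(2×24.6/(0.3123×18.7)) = 2.902 m.

2.90 m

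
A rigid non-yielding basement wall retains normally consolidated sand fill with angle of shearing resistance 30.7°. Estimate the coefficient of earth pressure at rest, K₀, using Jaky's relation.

0.489

K₀ = 1 − sin φ' = 1 − sin 30.7° = 0.4895.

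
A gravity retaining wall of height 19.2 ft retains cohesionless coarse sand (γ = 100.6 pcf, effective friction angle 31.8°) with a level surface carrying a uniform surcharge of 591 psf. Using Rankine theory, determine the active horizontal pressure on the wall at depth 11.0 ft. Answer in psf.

K_a = (1 − sin φ)/(1 + sin φ) = 0.3098.
σ_v = γz + q = 100.6 × 11.0 + 591 = 1698 psf.
σ_h = K_a σ_v = 0.3098 × 1698 = 525.9 psf.

526 psf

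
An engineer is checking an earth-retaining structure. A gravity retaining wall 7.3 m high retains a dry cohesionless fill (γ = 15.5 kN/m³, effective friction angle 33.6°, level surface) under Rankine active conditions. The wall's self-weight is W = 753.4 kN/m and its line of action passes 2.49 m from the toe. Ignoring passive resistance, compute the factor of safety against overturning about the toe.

6.49

K_a = tan²(45° − 33.6°/2) = 0.2875.
P_a = ½K_aγH² = 0.5×0.2875×15.5×7.3² = 118.7 kN/m, acting at H/3 = 2.433 m above the base.
Overturning moment M_o = P_a × H/3 = 118.7 × 2.433 = 288.9.
Resisting moment M_r = W × 2.49 = 753.4 × 2.49 = 1876.
FS_overturning = M_r/M_o = 1876/288.9 = 6.493.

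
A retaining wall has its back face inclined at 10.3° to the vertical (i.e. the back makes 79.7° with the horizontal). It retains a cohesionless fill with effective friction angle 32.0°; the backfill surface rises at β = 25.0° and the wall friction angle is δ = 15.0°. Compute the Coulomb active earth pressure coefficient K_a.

K_a = sin²(α+φ) / [sin²α · sin(α−δ) · (1 + √{sin(φ+δ)sin(φ−β) / (sin(α−δ)sin(α+β))})²].
With α = 79.7°, φ = 32.0°, δ = 15.0°, β = 25.0°: K_a = 0.5668.

0.567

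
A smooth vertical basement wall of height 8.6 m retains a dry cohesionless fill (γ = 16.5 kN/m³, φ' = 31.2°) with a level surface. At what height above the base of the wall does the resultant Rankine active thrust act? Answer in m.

2.87 m

K_a = 0.3175.
The pressure distribution is triangular, so the resultant acts at H/3 above the base = 8.6/3 = 2.867 m.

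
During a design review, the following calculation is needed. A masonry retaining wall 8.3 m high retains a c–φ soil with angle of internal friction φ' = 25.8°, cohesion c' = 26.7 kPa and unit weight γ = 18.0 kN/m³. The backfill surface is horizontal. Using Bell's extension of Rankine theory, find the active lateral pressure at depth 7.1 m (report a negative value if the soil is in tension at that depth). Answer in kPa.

K_a = (1 − sin φ)/(1 + sin φ) = 0.3935.
σ_a = K_a γ z − 2c√K_a = 0.3935×18.0×7.1 − 2×26.7×0.6273 = 16.79 kPa.

16.8 kPa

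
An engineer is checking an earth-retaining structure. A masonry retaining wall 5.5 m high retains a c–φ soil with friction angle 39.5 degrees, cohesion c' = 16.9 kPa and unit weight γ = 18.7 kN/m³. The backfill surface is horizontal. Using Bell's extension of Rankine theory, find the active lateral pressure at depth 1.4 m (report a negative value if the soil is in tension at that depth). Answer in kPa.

K_a = (1 − sin φ)/(1 + sin φ) = 0.2224.
σ_a = K_a γ z − 2c√K_a = 0.2224×18.7×1.4 − 2×16.9×0.4716 = -10.12 kPa.

-10.1 kPa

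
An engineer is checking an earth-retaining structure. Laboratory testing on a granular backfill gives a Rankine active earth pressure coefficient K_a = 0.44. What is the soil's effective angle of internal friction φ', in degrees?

22.9°

K_a = tan²(45° − φ/2) ⇒ 45° − φ/2 = arctan(√0.44) = 33.56°.
φ = 2(45° − 33.56°) = 22.89°.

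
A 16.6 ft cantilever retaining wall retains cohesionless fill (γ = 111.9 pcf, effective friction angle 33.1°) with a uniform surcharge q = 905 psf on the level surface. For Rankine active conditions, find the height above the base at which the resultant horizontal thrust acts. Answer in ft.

6.90 ft

K_a = 0.2936.
Triangular part P₁ = ½K_aγH² = 4526 at H/3 = 5.533 ft; rectangular part P₂ = K_a q H = 4410 at H/2 = 8.300 ft.
ȳ = (P₁·5.533 + P₂·8.300)/(P₁+P₂) = 6.899 ft.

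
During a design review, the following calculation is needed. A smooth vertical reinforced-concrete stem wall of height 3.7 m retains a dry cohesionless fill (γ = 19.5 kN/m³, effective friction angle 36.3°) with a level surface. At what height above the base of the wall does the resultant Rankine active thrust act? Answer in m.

K_a = 0.2563.
The pressure distribution is triangular, so the resultant acts at H/3 above the base = 3.7/3 = 1.233 m.

1.23 m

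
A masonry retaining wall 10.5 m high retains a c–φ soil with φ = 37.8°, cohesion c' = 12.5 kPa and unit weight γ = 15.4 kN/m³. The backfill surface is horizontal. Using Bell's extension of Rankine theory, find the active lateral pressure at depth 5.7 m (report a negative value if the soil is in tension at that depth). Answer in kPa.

8.82 kPa

K_a = (1 − sin φ)/(1 + sin φ) = 0.2400.
σ_a = K_a γ z − 2c√K_a = 0.2400×15.4×5.7 − 2×12.5×0.4899 = 8.820 kPa.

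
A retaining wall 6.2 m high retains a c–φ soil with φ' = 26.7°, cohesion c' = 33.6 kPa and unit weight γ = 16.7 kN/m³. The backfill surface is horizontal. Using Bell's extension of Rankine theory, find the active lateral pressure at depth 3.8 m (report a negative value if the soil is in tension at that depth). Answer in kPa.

K_a = (1 − sin φ)/(1 + sin φ) = 0.3800.
σ_a = K_a γ z − 2c√K_a = 0.3800×16.7×3.8 − 2×33.6×0.6164 = -17.31 kPa.

-17.3 kPa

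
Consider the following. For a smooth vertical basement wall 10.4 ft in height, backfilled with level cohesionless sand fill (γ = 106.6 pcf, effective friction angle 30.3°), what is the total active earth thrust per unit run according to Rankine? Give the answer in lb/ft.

1900 lb/ft

K_a = tan²(45° − φ/2) = 0.3293.
P_a = ½ K_a γ H² = 0.5 × 0.3293 × 106.6 × 10.4² = 1899 lb/ft.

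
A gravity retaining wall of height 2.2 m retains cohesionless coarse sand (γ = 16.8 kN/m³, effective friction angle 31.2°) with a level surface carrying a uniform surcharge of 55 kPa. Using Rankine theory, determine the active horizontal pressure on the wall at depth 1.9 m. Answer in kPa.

27.6 kPa

K_a = (1 − sin φ)/(1 + sin φ) = 0.3175.
σ_v = γz + q = 16.8 × 1.9 + 55 = 86.92 kPa.
σ_h = K_a σ_v = 0.3175 × 86.92 = 27.60 kPa.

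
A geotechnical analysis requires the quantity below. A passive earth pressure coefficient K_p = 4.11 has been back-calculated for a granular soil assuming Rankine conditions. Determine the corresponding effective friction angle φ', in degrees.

K_p = (1+sin φ)/(1−sin φ) ⇒ sin φ = (K_p − 1)/(K_p + 1) = 0.6086.
φ = arcsin(0.6086) = 37.49°.

37.5°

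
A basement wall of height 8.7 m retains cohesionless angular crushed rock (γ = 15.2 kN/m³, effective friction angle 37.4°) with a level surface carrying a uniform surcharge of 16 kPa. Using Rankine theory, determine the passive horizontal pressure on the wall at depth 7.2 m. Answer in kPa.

K_p = (1 + sin φ)/(1 − sin φ) = 4.094.
σ_v = γz + q = 15.2 × 7.2 + 16 = 125.4 kPa.
σ_h = K_p σ_v = 4.094 × 125.4 = 513.5 kPa.

514 kPa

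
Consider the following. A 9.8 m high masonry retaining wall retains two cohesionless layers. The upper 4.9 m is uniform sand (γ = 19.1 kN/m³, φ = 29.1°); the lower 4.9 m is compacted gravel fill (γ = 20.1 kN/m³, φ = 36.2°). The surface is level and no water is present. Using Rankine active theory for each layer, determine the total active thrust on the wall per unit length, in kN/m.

259 kN/m

K_a1 = tan²(45°−29.1°/2) = 0.3456; K_a2 = tan²(45°−36.2°/2) = 0.2574.
Layer 1: σ at base = K_a1 γ₁ h₁ = 32.34 kPa; P₁ = ½×32.34×4.9 = 79.24.
Layer 2: σ_v at top = γ₁h₁ = 93.59; σ_h top = K_a2×93.59 = 24.09; σ_h base = K_a2×(93.59+20.1×4.9) = 49.44.
P₂ = ½(24.09+49.44)×4.9 = 180.1. Total P_a = 79.24+180.1 = 259.4 kN/m.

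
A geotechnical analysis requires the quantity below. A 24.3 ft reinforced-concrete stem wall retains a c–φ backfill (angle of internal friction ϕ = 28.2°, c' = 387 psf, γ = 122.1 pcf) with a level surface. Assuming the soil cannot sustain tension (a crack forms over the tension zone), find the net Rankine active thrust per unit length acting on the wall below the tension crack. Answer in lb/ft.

4110 lb/ft

K_a = 0.3582; √K_a = 0.5985.
Tension-crack depth z_c = 2c/(γ√K_a) = 2×387/(122.1×0.5985) = 10.59 ft.
σ_a at base = K_a γ H − 2c√K_a = 0.3582×122.1×24.3 − 2×387×0.5985 = 599.5 psf.
P_a = ½ × 599.5 × (H − z_c) = 0.5×599.5×13.71 = 4109 lb/ft.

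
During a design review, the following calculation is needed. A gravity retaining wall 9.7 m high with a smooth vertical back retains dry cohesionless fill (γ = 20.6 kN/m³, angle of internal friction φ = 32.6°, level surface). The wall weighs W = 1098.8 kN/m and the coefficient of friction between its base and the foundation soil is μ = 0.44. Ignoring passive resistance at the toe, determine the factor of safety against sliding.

K_a = tan²(45° − 32.6°/2) = 0.2997.
P_a = ½K_aγH² = 0.5×0.2997×20.6×9.7² = 290.5 kN/m, acting at H/3 = 3.233 m above the base.
FS_sliding = μW / P_a = 0.44×1098.8 / 290.5 = 1.664.

1.66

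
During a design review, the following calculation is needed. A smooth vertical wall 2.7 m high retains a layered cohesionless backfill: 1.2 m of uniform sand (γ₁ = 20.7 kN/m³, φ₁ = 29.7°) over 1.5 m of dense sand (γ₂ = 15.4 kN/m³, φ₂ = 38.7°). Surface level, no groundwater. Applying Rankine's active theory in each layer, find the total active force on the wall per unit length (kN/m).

17.6 kN/m

K_a1 = tan²(45°−29.7°/2) = 0.3374; K_a2 = tan²(45°−38.7°/2) = 0.2306.
Layer 1: σ at base = K_a1 γ₁ h₁ = 8.381 kPa; P₁ = ½×8.381×1.2 = 5.028.
Layer 2: σ_v at top = γ₁h₁ = 24.84; σ_h top = K_a2×24.84 = 5.728; σ_h base = K_a2×(24.84+15.4×1.5) = 11.05.
P₂ = ½(5.728+11.05)×1.5 = 12.59. Total P_a = 5.028+12.59 = 17.61 kN/m.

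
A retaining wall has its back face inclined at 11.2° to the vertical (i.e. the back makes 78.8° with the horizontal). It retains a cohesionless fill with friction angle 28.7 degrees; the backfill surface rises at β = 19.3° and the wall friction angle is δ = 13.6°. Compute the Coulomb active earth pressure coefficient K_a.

0.572

K_a = sin²(α+φ) / [sin²α · sin(α−δ) · (1 + √{sin(φ+δ)sin(φ−β) / (sin(α−δ)sin(α+β))})²].
With α = 78.8°, φ = 28.7°, δ = 13.6°, β = 19.3°: K_a = 0.5716.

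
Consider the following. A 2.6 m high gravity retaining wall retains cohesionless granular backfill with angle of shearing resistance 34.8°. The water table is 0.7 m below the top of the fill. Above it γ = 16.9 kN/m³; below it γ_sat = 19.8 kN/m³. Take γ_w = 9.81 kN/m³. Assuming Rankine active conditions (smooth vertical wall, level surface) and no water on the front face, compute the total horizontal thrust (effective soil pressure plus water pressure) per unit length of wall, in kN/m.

K_a = tan²(45° − φ/2) = 0.2733.
γ' = 19.8 − 9.81 = 9.990 kN/m³. Depth below WT = 1.9 m.
σ'_h at WT = K_a γ d_w = 3.233 kPa; at base = 3.233 + K_a γ' × 1.9 = 8.421 kPa.
P₁ (0–0.7 m) = ½×3.233×0.7 = 1.132. P₂ (0.7–2.6 m) = ½(3.233+8.421)×1.9 = 11.07.
P_w = ½ γ_w h₂² = 0.5×9.81×1.9² = 17.71. Total = 1.132+11.07+17.71 = 29.91 kN/m.

29.9 kN/m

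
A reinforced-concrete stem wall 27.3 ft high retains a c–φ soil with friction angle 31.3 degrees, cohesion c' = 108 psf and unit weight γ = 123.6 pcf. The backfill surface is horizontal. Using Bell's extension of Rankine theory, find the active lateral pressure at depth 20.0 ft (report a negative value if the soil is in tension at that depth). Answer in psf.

K_a = (1 − sin φ)/(1 + sin φ) = 0.3162.
σ_a = K_a γ z − 2c√K_a = 0.3162×123.6×20.0 − 2×108×0.5623 = 660.2 psf.

660 psf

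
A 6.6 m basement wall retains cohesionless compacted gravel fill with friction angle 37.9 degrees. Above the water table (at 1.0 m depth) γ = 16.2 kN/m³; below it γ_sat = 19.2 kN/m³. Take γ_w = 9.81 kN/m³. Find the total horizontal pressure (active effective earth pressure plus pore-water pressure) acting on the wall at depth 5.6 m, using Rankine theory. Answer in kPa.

59.3 kPa

K_a = (1 − sin φ)/(1 + sin φ) = 0.2389.
γ' = 19.2 − 9.81 = 9.390 kN/m³.
Effective vertical stress at 5.6 m: σ'_v = 16.2×1.0 + 9.390×4.60 = 59.39 kPa.
σ'_h = K_a σ'_v = 0.2389 × 59.39 = 14.19 kPa; u = γ_w × 4.60 = 45.13 kPa.
Total σ_h = 14.19 + 45.13 = 59.32 kPa.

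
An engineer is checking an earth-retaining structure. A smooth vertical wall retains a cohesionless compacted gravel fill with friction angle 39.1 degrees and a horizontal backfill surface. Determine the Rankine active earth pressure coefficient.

K_a = tan²(45° − φ/2) = tan²(25.45°) = 0.2265.

0.226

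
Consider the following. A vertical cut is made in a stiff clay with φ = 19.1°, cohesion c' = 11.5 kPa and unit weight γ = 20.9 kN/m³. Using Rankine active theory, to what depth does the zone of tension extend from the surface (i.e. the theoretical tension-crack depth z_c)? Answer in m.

K_a = tan²(45° − 19.1°/2) = 0.5069; √K_a = 0.7120.
The active pressure is zero where K_a γ z = 2c√K_a, so z_c = 2c/(γ√K_a) = 2×11.5/(20.9×0.7120) = 1.546 m.

1.55 m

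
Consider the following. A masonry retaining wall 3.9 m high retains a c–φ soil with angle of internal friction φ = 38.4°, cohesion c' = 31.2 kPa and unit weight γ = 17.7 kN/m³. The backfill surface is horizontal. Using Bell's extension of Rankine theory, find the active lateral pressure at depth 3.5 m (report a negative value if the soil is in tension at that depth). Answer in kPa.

K_a = (1 − sin φ)/(1 + sin φ) = 0.2337.
σ_a = K_a γ z − 2c√K_a = 0.2337×17.7×3.5 − 2×31.2×0.4834 = -15.69 kPa.

-15.7 kPa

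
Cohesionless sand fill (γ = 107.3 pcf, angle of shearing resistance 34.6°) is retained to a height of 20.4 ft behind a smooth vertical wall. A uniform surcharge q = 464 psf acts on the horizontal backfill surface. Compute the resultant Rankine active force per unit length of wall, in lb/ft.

K_a = tan²(45° − φ/2) = 0.2756.
Soil triangle: ½ K_a γ H² = 0.5×0.2756×107.3×20.4² = 6154 lb/ft.
Surcharge rectangle: K_a q H = 0.2756×464×20.4 = 2609 lb/ft.
Total = 6154 + 2609 = 8763 lb/ft.

8760 lb/ft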